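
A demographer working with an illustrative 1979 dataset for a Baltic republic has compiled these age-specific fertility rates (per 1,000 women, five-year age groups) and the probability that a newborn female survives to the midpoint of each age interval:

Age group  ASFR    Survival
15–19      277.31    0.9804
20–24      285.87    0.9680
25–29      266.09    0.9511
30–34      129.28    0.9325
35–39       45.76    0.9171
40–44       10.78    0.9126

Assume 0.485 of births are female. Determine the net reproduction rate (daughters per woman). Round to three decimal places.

2.362

Proportion female at birth = 0.485.
Each age group contributes 5 × ASFR × survival:
  15–19: 5 × 277.31/1000 × 0.9804 = 1.35937
  20–24: 5 × 285.87/1000 × 0.9680 = 1.38361
  25–29: 5 × 266.09/1000 × 0.9511 = 1.26539
  30–34: 5 × 129.28/1000 × 0.9325 = 0.60277
  35–39: 5 × 45.76/1000 × 0.9171 = 0.20983
  40–44: 5 × 10.78/1000 × 0.9126 = 0.04919
Sum = 4.87016
NRR = 0.485 × 4.87016 = 2.36203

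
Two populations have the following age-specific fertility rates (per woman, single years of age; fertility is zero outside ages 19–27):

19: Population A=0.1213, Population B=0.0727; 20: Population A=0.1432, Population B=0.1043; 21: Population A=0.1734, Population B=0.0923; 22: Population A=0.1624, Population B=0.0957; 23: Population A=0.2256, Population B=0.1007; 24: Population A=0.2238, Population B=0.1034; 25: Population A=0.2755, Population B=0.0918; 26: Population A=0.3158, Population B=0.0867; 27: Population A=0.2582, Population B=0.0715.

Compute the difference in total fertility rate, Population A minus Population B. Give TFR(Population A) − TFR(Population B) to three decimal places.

Population A:
  Sum of ASFRs = 0.1213 + 0.1432 + 0.1734 + 0.1624 + 0.2256 + 0.2238 + 0.2755 + 0.3158 + 0.2582 = 1.8992
  TFR = 1.8992
Population B:
  Sum of ASFRs = 0.0727 + 0.1043 + 0.0923 + 0.0957 + 0.1007 + 0.1034 + 0.0918 + 0.0867 + 0.0715 = 0.8191
  TFR = 0.8191
Difference = 1.8992 − 0.8191 = 1.0801

1.080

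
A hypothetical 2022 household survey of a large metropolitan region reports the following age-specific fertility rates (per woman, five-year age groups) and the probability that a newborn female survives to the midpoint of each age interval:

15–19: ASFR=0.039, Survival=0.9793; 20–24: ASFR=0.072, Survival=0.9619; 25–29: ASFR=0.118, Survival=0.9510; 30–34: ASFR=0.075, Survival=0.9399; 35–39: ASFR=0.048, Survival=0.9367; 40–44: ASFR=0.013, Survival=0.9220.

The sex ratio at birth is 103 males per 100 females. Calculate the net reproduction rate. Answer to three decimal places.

0.855

Proportion female at birth = 100 / (100 + 103) = 0.49261.
Weighting each age-specific rate by interval width and survival:
  15–19: 5 × 0.039 × 0.9793 = 0.19096
  20–24: 5 × 0.072 × 0.9619 = 0.34628
  25–29: 5 × 0.118 × 0.9510 = 0.56109
  30–34: 5 × 0.075 × 0.9399 = 0.35246
  35–39: 5 × 0.048 × 0.9367 = 0.22481
  40–44: 5 × 0.013 × 0.9220 = 0.05993
Sum = 1.73553
NRR = 0.49261 × 1.73553 = 0.85494
An NRR under 1 implies long-run decline under these rates.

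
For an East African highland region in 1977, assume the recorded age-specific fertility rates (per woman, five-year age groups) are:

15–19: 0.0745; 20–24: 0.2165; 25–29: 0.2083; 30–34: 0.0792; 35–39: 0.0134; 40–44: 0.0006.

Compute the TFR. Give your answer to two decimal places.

Sum of ASFRs = 0.0745 + 0.2165 + 0.2083 + 0.0792 + 0.0134 + 0.0006 = 0.5925
TFR = 5 × 0.5925 = 2.9625

2.96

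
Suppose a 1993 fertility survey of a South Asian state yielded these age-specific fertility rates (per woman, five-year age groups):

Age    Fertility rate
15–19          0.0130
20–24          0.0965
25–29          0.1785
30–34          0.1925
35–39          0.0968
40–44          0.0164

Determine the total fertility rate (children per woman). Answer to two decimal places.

2.97

Sum of ASFRs = 0.0130 + 0.0965 + 0.1785 + 0.1925 + 0.0968 + 0.0164 = 0.5937
TFR = 5 × 0.5937 = 2.9685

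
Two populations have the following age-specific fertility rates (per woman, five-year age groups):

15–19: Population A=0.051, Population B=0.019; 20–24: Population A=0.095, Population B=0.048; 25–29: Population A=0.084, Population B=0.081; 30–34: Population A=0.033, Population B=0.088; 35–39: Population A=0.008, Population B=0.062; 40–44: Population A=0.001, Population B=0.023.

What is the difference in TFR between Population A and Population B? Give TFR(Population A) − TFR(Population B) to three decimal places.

Population A:
  Sum of ASFRs = 0.051 + 0.095 + 0.084 + 0.033 + 0.008 + 0.001 = 0.272
  TFR = 5 × 0.272 = 1.36
Population B:
  Sum of ASFRs = 0.019 + 0.048 + 0.081 + 0.088 + 0.062 + 0.023 = 0.321
  TFR = 5 × 0.321 = 1.605
Difference = 1.36 − 1.605 = -0.245

-0.245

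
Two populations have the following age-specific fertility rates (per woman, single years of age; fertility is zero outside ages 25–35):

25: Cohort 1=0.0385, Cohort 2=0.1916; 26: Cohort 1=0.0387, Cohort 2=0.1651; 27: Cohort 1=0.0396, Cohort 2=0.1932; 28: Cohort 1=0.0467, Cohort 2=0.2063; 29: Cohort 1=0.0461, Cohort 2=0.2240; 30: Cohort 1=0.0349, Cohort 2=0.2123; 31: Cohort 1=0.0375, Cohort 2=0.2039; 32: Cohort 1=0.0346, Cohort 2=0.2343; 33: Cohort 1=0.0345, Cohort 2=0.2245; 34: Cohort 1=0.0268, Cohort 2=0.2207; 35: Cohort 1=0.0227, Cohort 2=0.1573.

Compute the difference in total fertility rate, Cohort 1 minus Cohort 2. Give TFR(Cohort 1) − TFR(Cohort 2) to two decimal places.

-1.83

Cohort 1:
  Sum of ASFRs = 0.0385 + 0.0387 + 0.0396 + 0.0467 + 0.0461 + 0.0349 + 0.0375 + 0.0346 + 0.0345 + 0.0268 + 0.0227 = 0.4006
  TFR = 0.4006
Cohort 2:
  Sum of ASFRs = 0.1916 + 0.1651 + 0.1932 + 0.2063 + 0.2240 + 0.2123 + 0.2039 + 0.2343 + 0.2245 + 0.2207 + 0.1573 = 2.2332
  TFR = 2.2332
Difference = 0.4006 − 2.2332 = -1.8326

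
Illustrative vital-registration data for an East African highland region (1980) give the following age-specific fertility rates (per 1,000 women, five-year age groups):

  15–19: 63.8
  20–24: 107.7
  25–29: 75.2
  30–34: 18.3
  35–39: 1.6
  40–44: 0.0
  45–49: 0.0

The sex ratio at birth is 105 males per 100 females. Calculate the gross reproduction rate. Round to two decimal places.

Proportion female at birth = 100 / (100 + 105) = 0.48780.
Sum of ASFRs = 63.8 + 107.7 + 75.2 + 18.3 + 1.6 + 0.0 + 0.0 = 266.6
TFR = 5 × 266.6 / 1000 = 1.333
GRR = 0.48780 × 1.333 = 0.65024

0.65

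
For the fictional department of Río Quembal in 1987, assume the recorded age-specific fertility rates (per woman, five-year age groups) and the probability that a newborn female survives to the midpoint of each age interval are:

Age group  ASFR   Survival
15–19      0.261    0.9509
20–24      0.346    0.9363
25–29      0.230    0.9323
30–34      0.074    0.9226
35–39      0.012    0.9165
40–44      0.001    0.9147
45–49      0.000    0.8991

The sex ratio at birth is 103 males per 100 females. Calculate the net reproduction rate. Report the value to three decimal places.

Proportion female at birth = 100 / (100 + 103) = 0.49261.
Per-age-group product (5 × ASFR × survival probability):
  15–19: 5 × 0.261 × 0.9509 = 1.24092
  20–24: 5 × 0.346 × 0.9363 = 1.61980
  25–29: 5 × 0.230 × 0.9323 = 1.07215
  30–34: 5 × 0.074 × 0.9226 = 0.34136
  35–39: 5 × 0.012 × 0.9165 = 0.05499
  40–44: 5 × 0.001 × 0.9147 = 0.00457
  45–49: 5 × 0.000 × 0.8991 = 0.00000
Sum = 4.33379
NRR = 0.49261 × 4.33379 = 2.13487
NRR > 1, so each generation more than replaces itself.

2.135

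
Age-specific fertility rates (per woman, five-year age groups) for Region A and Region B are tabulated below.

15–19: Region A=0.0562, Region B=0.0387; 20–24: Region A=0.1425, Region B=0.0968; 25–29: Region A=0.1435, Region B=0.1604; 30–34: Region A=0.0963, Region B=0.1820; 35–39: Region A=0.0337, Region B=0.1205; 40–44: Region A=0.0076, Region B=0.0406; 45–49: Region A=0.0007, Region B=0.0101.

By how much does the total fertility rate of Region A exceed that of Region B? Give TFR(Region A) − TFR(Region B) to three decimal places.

-0.843

Region A:
  Sum of ASFRs = 0.0562 + 0.1425 + 0.1435 + 0.0963 + 0.0337 + 0.0076 + 0.0007 = 0.4805
  TFR = 5 × 0.4805 = 2.4025
Region B:
  Sum of ASFRs = 0.0387 + 0.0968 + 0.1604 + 0.1820 + 0.1205 + 0.0406 + 0.0101 = 0.6491
  TFR = 5 × 0.6491 = 3.2455
Difference = 2.4025 − 3.2455 = -0.843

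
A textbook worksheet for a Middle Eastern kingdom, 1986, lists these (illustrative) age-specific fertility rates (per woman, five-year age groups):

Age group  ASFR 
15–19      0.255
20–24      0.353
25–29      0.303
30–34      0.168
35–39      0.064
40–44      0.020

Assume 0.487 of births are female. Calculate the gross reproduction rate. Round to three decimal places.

2.832

Proportion female at birth = 0.487.
Sum of ASFRs = 0.255 + 0.353 + 0.303 + 0.168 + 0.064 + 0.020 = 1.163
TFR = 5 × 1.163 = 5.815
GRR = 0.487 × 5.815 = 2.83191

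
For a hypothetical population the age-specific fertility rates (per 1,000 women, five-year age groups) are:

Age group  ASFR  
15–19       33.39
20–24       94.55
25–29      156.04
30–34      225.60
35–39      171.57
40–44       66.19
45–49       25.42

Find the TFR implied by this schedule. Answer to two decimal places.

3.86

Sum of ASFRs = 33.39 + 94.55 + 156.04 + 225.60 + 171.57 + 66.19 + 25.42 = 772.76
TFR = 5 × 772.76 / 1000 = 3.8638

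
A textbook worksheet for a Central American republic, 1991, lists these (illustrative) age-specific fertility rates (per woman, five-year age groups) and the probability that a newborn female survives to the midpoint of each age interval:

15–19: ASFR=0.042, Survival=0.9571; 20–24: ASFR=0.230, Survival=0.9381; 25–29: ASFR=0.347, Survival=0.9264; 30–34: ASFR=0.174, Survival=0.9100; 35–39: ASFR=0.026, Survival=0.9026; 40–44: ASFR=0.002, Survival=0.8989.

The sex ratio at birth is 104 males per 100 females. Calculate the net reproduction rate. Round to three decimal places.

Proportion female at birth = 100 / (100 + 104) = 0.49020.
Weighting each age-specific rate by interval width and survival:
  15–19: 5 × 0.042 × 0.9571 = 0.20099
  20–24: 5 × 0.230 × 0.9381 = 1.07882
  25–29: 5 × 0.347 × 0.9264 = 1.60730
  30–34: 5 × 0.174 × 0.9100 = 0.79170
  35–39: 5 × 0.026 × 0.9026 = 0.11734
  40–44: 5 × 0.002 × 0.8989 = 0.00899
Sum = 3.80514
NRR = 0.49020 × 3.80514 = 1.86528
An NRR exceeding 1 indicates intrinsic growth under these rates.

1.865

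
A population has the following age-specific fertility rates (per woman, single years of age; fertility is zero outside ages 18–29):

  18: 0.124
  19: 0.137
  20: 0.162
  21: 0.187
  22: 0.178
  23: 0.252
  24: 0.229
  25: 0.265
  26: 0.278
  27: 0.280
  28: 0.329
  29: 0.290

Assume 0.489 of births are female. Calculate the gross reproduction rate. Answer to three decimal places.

1.326

Proportion female at birth = 0.489.
Sum of ASFRs = 0.124 + 0.137 + 0.162 + 0.187 + 0.178 + 0.252 + 0.229 + 0.265 + 0.278 + 0.280 + 0.329 + 0.290 = 2.711
TFR = 2.711
GRR = 0.489 × 2.711 = 1.32568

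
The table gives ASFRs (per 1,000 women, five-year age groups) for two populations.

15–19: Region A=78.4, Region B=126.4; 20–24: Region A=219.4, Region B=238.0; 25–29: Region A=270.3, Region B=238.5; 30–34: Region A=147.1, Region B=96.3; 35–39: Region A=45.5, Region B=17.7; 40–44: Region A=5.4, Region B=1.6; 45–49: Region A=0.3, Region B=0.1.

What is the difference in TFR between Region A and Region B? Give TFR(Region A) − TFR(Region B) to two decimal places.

0.24

Region A:
  Sum of ASFRs = 78.4 + 219.4 + 270.3 + 147.1 + 45.5 + 5.4 + 0.3 = 766.4
  TFR = 5 × 766.4 / 1000 = 3.832
Region B:
  Sum of ASFRs = 126.4 + 238.0 + 238.5 + 96.3 + 17.7 + 1.6 + 0.1 = 718.6
  TFR = 5 × 718.6 / 1000 = 3.593
Difference = 3.832 − 3.593 = 0.239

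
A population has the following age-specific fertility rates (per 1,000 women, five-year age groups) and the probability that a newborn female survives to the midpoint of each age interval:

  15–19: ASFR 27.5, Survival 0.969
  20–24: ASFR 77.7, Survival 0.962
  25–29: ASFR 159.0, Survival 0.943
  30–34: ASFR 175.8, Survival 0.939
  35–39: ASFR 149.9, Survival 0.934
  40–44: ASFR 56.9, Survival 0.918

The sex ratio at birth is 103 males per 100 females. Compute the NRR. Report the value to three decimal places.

Proportion female at birth = 100 / (100 + 103) = 0.49261.
Each age group contributes 5 × ASFR × survival:
  15–19: 5 × 27.5/1000 × 0.969 = 0.13324
  20–24: 5 × 77.7/1000 × 0.962 = 0.37374
  25–29: 5 × 159.0/1000 × 0.943 = 0.74969
  30–34: 5 × 175.8/1000 × 0.939 = 0.82538
  35–39: 5 × 149.9/1000 × 0.934 = 0.70003
  40–44: 5 × 56.9/1000 × 0.918 = 0.26117
Sum = 3.04325
NRR = 0.49261 × 3.04325 = 1.49914

1.499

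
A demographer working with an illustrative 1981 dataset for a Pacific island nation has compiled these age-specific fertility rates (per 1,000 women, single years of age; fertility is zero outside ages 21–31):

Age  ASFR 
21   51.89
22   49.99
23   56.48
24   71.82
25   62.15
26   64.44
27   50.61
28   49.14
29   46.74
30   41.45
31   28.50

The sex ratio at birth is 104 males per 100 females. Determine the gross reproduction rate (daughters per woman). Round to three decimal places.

0.281

Proportion female at birth = 100 / (100 + 104) = 0.49020.
Sum of ASFRs = 51.89 + 49.99 + 56.48 + 71.82 + 62.15 + 64.44 + 50.61 + 49.14 + 46.74 + 41.45 + 28.50 = 573.21
TFR = 573.21 / 1000 = 0.57321
GRR = 0.49020 × 0.57321 = 0.28099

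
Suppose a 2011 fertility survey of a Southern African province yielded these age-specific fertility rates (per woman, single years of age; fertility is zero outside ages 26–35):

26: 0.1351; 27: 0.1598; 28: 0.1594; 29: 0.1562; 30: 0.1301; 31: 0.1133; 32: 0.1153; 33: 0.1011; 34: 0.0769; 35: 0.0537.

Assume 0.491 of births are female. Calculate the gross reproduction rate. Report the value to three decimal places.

Proportion female at birth = 0.491.
Sum of ASFRs = 0.1351 + 0.1598 + 0.1594 + 0.1562 + 0.1301 + 0.1133 + 0.1153 + 0.1011 + 0.0769 + 0.0537 = 1.2009
TFR = 1.2009
GRR = 0.491 × 1.2009 = 0.58964

0.590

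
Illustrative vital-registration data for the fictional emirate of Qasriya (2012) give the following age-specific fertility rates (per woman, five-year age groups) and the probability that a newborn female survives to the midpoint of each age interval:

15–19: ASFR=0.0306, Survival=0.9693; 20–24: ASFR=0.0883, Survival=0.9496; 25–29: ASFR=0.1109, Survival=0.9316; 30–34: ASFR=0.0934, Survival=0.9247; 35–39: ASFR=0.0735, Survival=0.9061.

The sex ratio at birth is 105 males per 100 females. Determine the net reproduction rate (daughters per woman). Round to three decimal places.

0.902

Proportion female at birth = 100 / (100 + 105) = 0.48780.
Per-age-group product (5 × ASFR × survival probability):
  15–19: 5 × 0.0306 × 0.9693 = 0.14830
  20–24: 5 × 0.0883 × 0.9496 = 0.41925
  25–29: 5 × 0.1109 × 0.9316 = 0.51657
  30–34: 5 × 0.0934 × 0.9247 = 0.43183
  35–39: 5 × 0.0735 × 0.9061 = 0.33299
Sum = 1.84894
NRR = 0.48780 × 1.84894 = 0.90191
With NRR below 1 the population is below replacement fertility.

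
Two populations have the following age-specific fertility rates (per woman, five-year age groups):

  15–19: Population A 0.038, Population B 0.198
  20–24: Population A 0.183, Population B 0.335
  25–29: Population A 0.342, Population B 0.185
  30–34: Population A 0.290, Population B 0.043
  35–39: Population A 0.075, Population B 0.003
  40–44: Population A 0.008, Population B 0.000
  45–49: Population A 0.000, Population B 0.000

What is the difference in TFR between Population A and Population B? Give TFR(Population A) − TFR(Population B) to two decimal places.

0.86

Population A:
  Sum of ASFRs = 0.038 + 0.183 + 0.342 + 0.290 + 0.075 + 0.008 + 0.000 = 0.936
  TFR = 5 × 0.936 = 4.68
Population B:
  Sum of ASFRs = 0.198 + 0.335 + 0.185 + 0.043 + 0.003 + 0.000 + 0.000 = 0.764
  TFR = 5 × 0.764 = 3.82
Difference = 4.68 − 3.82 = 0.86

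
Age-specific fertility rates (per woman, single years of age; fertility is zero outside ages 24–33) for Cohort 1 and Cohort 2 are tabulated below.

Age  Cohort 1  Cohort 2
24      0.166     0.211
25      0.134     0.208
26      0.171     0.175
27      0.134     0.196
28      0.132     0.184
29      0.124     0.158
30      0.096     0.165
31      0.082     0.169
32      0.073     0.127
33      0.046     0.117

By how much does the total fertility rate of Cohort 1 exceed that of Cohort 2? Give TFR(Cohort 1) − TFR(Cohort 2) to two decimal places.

-0.55

Cohort 1:
  Sum of ASFRs = 0.166 + 0.134 + 0.171 + 0.134 + 0.132 + 0.124 + 0.096 + 0.082 + 0.073 + 0.046 = 1.158
  TFR = 1.158
Cohort 2:
  Sum of ASFRs = 0.211 + 0.208 + 0.175 + 0.196 + 0.184 + 0.158 + 0.165 + 0.169 + 0.127 + 0.117 = 1.710
  TFR = 1.71
Difference = 1.158 − 1.71 = -0.552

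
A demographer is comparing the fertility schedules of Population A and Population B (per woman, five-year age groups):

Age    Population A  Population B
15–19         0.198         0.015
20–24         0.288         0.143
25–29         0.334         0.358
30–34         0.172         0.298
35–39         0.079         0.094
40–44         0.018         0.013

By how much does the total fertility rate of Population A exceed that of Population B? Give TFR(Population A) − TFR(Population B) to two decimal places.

Population A:
  Sum of ASFRs = 0.198 + 0.288 + 0.334 + 0.172 + 0.079 + 0.018 = 1.089
  TFR = 5 × 1.089 = 5.445
Population B:
  Sum of ASFRs = 0.015 + 0.143 + 0.358 + 0.298 + 0.094 + 0.013 = 0.921
  TFR = 5 × 0.921 = 4.605
Difference = 5.445 − 4.605 = 0.84

0.84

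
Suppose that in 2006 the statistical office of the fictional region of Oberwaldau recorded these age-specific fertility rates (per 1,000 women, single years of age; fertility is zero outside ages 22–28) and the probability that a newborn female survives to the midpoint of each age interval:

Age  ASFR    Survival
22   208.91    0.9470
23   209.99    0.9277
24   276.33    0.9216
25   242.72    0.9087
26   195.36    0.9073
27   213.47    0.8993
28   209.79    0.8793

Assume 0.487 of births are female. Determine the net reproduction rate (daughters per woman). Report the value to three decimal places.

0.692

Proportion female at birth = 0.487.
Weighting each age-specific rate by interval width and survival:
  22: 1 × 208.91/1000 × 0.9470 = 0.19784
  23: 1 × 209.99/1000 × 0.9277 = 0.19481
  24: 1 × 276.33/1000 × 0.9216 = 0.25467
  25: 1 × 242.72/1000 × 0.9087 = 0.22056
  26: 1 × 195.36/1000 × 0.9073 = 0.17725
  27: 1 × 213.47/1000 × 0.8993 = 0.19197
  28: 1 × 209.79/1000 × 0.8793 = 0.18447
Sum = 1.42157
NRR = 0.487 × 1.42157 = 0.69230
An NRR under 1 implies long-run decline under these rates.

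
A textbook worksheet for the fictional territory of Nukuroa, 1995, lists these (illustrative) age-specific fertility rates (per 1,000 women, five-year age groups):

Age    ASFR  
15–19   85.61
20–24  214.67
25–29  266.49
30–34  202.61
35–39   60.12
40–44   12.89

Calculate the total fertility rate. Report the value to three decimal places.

Sum of ASFRs = 85.61 + 214.67 + 266.49 + 202.61 + 60.12 + 12.89 = 842.39
TFR = 5 × 842.39 / 1000 = 4.21195

4.212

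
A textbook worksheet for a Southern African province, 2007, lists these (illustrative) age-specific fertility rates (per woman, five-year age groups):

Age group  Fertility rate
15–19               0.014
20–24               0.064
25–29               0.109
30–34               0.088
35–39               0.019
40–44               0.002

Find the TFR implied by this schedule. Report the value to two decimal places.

Sum of ASFRs = 0.014 + 0.064 + 0.109 + 0.088 + 0.019 + 0.002 = 0.296
TFR = 5 × 0.296 = 1.48

1.48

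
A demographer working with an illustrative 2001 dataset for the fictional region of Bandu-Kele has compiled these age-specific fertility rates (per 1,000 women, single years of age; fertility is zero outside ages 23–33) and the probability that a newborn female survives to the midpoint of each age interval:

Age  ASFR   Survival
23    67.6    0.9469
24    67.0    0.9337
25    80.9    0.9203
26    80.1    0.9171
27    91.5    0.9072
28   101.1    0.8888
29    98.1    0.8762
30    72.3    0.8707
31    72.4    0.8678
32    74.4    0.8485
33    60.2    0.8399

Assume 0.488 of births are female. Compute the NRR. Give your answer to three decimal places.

Proportion female at birth = 0.488.
Per-age-group product (1 × ASFR × survival probability):
  23: 1 × 67.6/1000 × 0.9469 = 0.06401
  24: 1 × 67.0/1000 × 0.9337 = 0.06256
  25: 1 × 80.9/1000 × 0.9203 = 0.07445
  26: 1 × 80.1/1000 × 0.9171 = 0.07346
  27: 1 × 91.5/1000 × 0.9072 = 0.08301
  28: 1 × 101.1/1000 × 0.8888 = 0.08986
  29: 1 × 98.1/1000 × 0.8762 = 0.08596
  30: 1 × 72.3/1000 × 0.8707 = 0.06295
  31: 1 × 72.4/1000 × 0.8678 = 0.06283
  32: 1 × 74.4/1000 × 0.8485 = 0.06313
  33: 1 × 60.2/1000 × 0.8399 = 0.05056
Sum = 0.77278
NRR = 0.488 × 0.77278 = 0.37712

0.377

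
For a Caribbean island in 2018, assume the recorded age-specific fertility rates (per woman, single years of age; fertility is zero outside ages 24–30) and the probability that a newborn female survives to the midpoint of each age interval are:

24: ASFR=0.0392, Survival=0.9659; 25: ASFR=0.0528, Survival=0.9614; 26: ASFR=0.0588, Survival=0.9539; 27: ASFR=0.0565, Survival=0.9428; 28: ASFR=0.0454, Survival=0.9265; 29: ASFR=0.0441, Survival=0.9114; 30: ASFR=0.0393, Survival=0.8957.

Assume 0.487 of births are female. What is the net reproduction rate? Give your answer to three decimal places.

Proportion female at birth = 0.487.
Survival-weighted fertility by age (1·fₓ·Sₓ):
  24: 1 × 0.0392 × 0.9659 = 0.03786
  25: 1 × 0.0528 × 0.9614 = 0.05076
  26: 1 × 0.0588 × 0.9539 = 0.05609
  27: 1 × 0.0565 × 0.9428 = 0.05327
  28: 1 × 0.0454 × 0.9265 = 0.04206
  29: 1 × 0.0441 × 0.9114 = 0.04019
  30: 1 × 0.0393 × 0.8957 = 0.03520
Sum = 0.31543
NRR = 0.487 × 0.31543 = 0.15361

0.154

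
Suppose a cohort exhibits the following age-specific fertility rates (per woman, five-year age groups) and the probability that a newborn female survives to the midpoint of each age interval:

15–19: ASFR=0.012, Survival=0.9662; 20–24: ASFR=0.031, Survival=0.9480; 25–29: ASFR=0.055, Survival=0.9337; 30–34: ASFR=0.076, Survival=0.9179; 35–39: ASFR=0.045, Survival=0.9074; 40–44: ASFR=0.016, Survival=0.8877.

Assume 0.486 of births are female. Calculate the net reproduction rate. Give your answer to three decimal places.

Proportion female at birth = 0.486.
Each age group contributes 5 × ASFR × survival:
  15–19: 5 × 0.012 × 0.9662 = 0.05797
  20–24: 5 × 0.031 × 0.9480 = 0.14694
  25–29: 5 × 0.055 × 0.9337 = 0.25677
  30–34: 5 × 0.076 × 0.9179 = 0.34880
  35–39: 5 × 0.045 × 0.9074 = 0.20417
  40–44: 5 × 0.016 × 0.8877 = 0.07102
Sum = 1.08567
NRR = 0.486 × 1.08567 = 0.52764

0.528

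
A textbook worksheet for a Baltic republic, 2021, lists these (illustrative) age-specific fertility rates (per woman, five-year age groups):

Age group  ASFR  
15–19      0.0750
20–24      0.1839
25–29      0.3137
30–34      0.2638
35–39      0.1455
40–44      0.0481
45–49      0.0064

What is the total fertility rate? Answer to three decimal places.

Sum of ASFRs = 0.0750 + 0.1839 + 0.3137 + 0.2638 + 0.1455 + 0.0481 + 0.0064 = 1.0364
TFR = 5 × 1.0364 = 5.182

5.182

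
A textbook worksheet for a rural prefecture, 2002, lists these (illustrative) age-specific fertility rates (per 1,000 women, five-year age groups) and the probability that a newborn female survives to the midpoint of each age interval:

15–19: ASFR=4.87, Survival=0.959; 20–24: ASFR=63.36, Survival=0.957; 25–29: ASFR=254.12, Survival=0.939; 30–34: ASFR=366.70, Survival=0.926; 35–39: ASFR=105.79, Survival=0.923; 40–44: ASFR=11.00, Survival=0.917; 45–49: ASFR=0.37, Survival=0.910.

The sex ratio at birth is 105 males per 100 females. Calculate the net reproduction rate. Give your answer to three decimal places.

1.833

Proportion female at birth = 100 / (100 + 105) = 0.48780.
Survival-weighted fertility by age (5·fₓ·Sₓ):
  15–19: 5 × 4.87/1000 × 0.959 = 0.02335
  20–24: 5 × 63.36/1000 × 0.957 = 0.30318
  25–29: 5 × 254.12/1000 × 0.939 = 1.19309
  30–34: 5 × 366.70/1000 × 0.926 = 1.69782
  35–39: 5 × 105.79/1000 × 0.923 = 0.48822
  40–44: 5 × 11.00/1000 × 0.917 = 0.05044
  45–49: 5 × 0.37/1000 × 0.910 = 0.00168
Sum = 3.75778
NRR = 0.48780 × 3.75778 = 1.83305
With NRR above 1 the population is above replacement fertility.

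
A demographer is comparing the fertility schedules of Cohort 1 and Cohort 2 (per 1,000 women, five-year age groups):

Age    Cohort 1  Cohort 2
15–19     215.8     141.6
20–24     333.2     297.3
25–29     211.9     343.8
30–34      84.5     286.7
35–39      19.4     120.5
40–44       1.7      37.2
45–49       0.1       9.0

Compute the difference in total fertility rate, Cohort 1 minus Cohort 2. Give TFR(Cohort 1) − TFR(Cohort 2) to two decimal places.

Cohort 1:
  Sum of ASFRs = 215.8 + 333.2 + 211.9 + 84.5 + 19.4 + 1.7 + 0.1 = 866.6
  TFR = 5 × 866.6 / 1000 = 4.333
Cohort 2:
  Sum of ASFRs = 141.6 + 297.3 + 343.8 + 286.7 + 120.5 + 37.2 + 9.0 = 1236.1
  TFR = 5 × 1236.1 / 1000 = 6.1805
Difference = 4.333 − 6.1805 = -1.8475

-1.85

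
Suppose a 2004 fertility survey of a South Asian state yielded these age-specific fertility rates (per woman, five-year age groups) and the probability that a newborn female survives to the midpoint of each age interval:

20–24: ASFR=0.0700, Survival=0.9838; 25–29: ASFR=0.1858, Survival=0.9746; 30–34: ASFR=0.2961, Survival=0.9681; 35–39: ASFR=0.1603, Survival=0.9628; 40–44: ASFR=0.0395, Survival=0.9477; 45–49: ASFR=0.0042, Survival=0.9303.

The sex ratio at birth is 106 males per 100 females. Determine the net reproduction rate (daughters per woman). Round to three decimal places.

1.777

Proportion female at birth = 100 / (100 + 106) = 0.48544.
Each age group contributes 5 × ASFR × survival:
  20–24: 5 × 0.0700 × 0.9838 = 0.34433
  25–29: 5 × 0.1858 × 0.9746 = 0.90540
  30–34: 5 × 0.2961 × 0.9681 = 1.43327
  35–39: 5 × 0.1603 × 0.9628 = 0.77168
  40–44: 5 × 0.0395 × 0.9477 = 0.18717
  45–49: 5 × 0.0042 × 0.9303 = 0.01954
Sum = 3.66139
NRR = 0.48544 × 3.66139 = 1.77739
An NRR exceeding 1 indicates intrinsic growth under these rates.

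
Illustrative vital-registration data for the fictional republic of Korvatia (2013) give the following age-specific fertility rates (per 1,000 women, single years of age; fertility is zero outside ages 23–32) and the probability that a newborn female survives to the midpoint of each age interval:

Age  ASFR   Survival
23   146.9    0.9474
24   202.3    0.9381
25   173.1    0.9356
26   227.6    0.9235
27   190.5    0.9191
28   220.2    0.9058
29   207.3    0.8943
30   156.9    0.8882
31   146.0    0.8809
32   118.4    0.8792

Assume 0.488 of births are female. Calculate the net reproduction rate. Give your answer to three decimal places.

0.797

Proportion female at birth = 0.488.
Each age group contributes 1 × ASFR × survival:
  23: 1 × 146.9/1000 × 0.9474 = 0.13917
  24: 1 × 202.3/1000 × 0.9381 = 0.18978
  25: 1 × 173.1/1000 × 0.9356 = 0.16195
  26: 1 × 227.6/1000 × 0.9235 = 0.21019
  27: 1 × 190.5/1000 × 0.9191 = 0.17509
  28: 1 × 220.2/1000 × 0.9058 = 0.19946
  29: 1 × 207.3/1000 × 0.8943 = 0.18539
  30: 1 × 156.9/1000 × 0.8882 = 0.13936
  31: 1 × 146.0/1000 × 0.8809 = 0.12861
  32: 1 × 118.4/1000 × 0.8792 = 0.10410
Sum = 1.63310
NRR = 0.488 × 1.63310 = 0.79695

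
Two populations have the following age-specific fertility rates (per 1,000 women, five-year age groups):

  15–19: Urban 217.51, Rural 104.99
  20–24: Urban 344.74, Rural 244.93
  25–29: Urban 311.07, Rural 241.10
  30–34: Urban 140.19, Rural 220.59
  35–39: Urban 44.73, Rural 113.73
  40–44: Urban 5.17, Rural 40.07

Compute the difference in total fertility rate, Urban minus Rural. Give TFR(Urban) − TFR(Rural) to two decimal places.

0.49

Urban:
  Sum of ASFRs = 217.51 + 344.74 + 311.07 + 140.19 + 44.73 + 5.17 = 1063.41
  TFR = 5 × 1063.41 / 1000 = 5.31705
Rural:
  Sum of ASFRs = 104.99 + 244.93 + 241.10 + 220.59 + 113.73 + 40.07 = 965.41
  TFR = 5 × 965.41 / 1000 = 4.82705
Difference = 5.31705 − 4.82705 = 0.49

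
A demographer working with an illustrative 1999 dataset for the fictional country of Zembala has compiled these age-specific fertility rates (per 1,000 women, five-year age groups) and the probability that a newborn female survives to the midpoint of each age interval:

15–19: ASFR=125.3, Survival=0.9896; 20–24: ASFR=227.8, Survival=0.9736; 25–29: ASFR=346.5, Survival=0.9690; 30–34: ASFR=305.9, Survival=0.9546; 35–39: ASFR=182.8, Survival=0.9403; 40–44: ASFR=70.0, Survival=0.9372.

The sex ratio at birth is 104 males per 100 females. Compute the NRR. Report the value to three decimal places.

2.968

Proportion female at birth = 100 / (100 + 104) = 0.49020.
Each age group contributes 5 × ASFR × survival:
  15–19: 5 × 125.3/1000 × 0.9896 = 0.61998
  20–24: 5 × 227.8/1000 × 0.9736 = 1.10893
  25–29: 5 × 346.5/1000 × 0.9690 = 1.67879
  30–34: 5 × 305.9/1000 × 0.9546 = 1.46006
  35–39: 5 × 182.8/1000 × 0.9403 = 0.85943
  40–44: 5 × 70.0/1000 × 0.9372 = 0.32802
Sum = 6.05521
NRR = 0.49020 × 6.05521 = 2.96826
With NRR above 1 the population is above replacement fertility.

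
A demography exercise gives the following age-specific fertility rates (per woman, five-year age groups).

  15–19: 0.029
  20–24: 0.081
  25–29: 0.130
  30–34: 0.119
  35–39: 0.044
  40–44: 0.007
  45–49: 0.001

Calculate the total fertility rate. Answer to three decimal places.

2.055

Sum of ASFRs = 0.029 + 0.081 + 0.130 + 0.119 + 0.044 + 0.007 + 0.001 = 0.411
TFR = 5 × 0.411 = 2.055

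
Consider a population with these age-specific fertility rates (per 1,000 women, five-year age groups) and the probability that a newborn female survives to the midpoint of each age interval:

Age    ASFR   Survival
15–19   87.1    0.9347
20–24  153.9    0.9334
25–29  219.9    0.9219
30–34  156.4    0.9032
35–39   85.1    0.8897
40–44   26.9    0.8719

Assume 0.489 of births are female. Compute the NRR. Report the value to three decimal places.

Proportion female at birth = 0.489.
Per-age-group product (5 × ASFR × survival probability):
  15–19: 5 × 87.1/1000 × 0.9347 = 0.40706
  20–24: 5 × 153.9/1000 × 0.9334 = 0.71825
  25–29: 5 × 219.9/1000 × 0.9219 = 1.01363
  30–34: 5 × 156.4/1000 × 0.9032 = 0.70630
  35–39: 5 × 85.1/1000 × 0.8897 = 0.37857
  40–44: 5 × 26.9/1000 × 0.8719 = 0.11727
Sum = 3.34108
NRR = 0.489 × 3.34108 = 1.63379
An NRR exceeding 1 indicates intrinsic growth under these rates.

1.634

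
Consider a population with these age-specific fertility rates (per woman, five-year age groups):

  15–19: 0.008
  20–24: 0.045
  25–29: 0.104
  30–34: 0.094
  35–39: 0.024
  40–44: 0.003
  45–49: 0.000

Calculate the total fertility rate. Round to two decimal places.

1.39

Sum of ASFRs = 0.008 + 0.045 + 0.104 + 0.094 + 0.024 + 0.003 + 0.000 = 0.278
TFR = 5 × 0.278 = 1.39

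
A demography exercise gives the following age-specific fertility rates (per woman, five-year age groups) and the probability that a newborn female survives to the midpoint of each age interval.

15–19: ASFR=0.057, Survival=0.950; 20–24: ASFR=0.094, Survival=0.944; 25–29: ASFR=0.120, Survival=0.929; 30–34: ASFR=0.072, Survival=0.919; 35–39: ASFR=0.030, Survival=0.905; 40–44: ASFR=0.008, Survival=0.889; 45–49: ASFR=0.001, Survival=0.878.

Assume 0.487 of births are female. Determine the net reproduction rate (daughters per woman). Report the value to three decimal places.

0.866

Proportion female at birth = 0.487.
Survival-weighted fertility by age (5·fₓ·Sₓ):
  15–19: 5 × 0.057 × 0.950 = 0.27075
  20–24: 5 × 0.094 × 0.944 = 0.44368
  25–29: 5 × 0.120 × 0.929 = 0.55740
  30–34: 5 × 0.072 × 0.919 = 0.33084
  35–39: 5 × 0.030 × 0.905 = 0.13575
  40–44: 5 × 0.008 × 0.889 = 0.03556
  45–49: 5 × 0.001 × 0.878 = 0.00439
Sum = 1.77837
NRR = 0.487 × 1.77837 = 0.86607
With NRR below 1 the population is below replacement fertility.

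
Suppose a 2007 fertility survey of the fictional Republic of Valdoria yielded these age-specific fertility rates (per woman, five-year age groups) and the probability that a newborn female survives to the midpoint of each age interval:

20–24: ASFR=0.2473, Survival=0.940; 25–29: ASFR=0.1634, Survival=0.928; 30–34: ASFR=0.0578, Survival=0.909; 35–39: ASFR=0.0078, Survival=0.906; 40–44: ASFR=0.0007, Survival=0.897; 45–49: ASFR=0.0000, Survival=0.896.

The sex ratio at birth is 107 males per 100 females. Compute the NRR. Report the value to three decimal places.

Proportion female at birth = 100 / (100 + 107) = 0.48309.
Per-age-group product (5 × ASFR × survival probability):
  20–24: 5 × 0.2473 × 0.940 = 1.16231
  25–29: 5 × 0.1634 × 0.928 = 0.75818
  30–34: 5 × 0.0578 × 0.909 = 0.26270
  35–39: 5 × 0.0078 × 0.906 = 0.03533
  40–44: 5 × 0.0007 × 0.897 = 0.00314
  45–49: 5 × 0.0000 × 0.896 = 0.00000
Sum = 2.22166
NRR = 0.48309 × 2.22166 = 1.07326

1.073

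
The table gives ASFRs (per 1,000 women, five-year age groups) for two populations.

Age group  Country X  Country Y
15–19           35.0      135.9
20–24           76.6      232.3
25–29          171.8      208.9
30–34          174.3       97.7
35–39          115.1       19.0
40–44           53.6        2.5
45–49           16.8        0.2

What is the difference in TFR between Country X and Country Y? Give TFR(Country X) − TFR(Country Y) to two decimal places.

-0.27

Country X:
  Sum of ASFRs = 35.0 + 76.6 + 171.8 + 174.3 + 115.1 + 53.6 + 16.8 = 643.2
  TFR = 5 × 643.2 / 1000 = 3.216
Country Y:
  Sum of ASFRs = 135.9 + 232.3 + 208.9 + 97.7 + 19.0 + 2.5 + 0.2 = 696.5
  TFR = 5 × 696.5 / 1000 = 3.4825
Difference = 3.216 − 3.4825 = -0.2665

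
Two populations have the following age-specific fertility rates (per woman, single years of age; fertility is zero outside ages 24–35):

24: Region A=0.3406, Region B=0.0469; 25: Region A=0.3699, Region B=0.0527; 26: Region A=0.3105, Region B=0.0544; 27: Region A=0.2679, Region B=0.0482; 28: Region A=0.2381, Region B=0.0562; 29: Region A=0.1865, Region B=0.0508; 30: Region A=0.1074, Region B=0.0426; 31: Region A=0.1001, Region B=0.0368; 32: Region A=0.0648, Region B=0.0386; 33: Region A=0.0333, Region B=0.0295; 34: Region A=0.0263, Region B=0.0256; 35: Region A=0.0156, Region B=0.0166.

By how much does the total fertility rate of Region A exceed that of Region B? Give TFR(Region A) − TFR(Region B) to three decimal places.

Region A:
  Sum of ASFRs = 0.3406 + 0.3699 + 0.3105 + 0.2679 + 0.2381 + 0.1865 + 0.1074 + 0.1001 + 0.0648 + 0.0333 + 0.0263 + 0.0156 = 2.0610
  TFR = 2.061
Region B:
  Sum of ASFRs = 0.0469 + 0.0527 + 0.0544 + 0.0482 + 0.0562 + 0.0508 + 0.0426 + 0.0368 + 0.0386 + 0.0295 + 0.0256 + 0.0166 = 0.4989
  TFR = 0.4989
Difference = 2.061 − 0.4989 = 1.5621

1.562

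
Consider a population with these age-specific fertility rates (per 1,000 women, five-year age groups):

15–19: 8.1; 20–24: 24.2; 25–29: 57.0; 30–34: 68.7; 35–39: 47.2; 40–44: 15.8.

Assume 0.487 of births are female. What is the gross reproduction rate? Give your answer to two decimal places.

Proportion female at birth = 0.487.
Sum of ASFRs = 8.1 + 24.2 + 57.0 + 68.7 + 47.2 + 15.8 = 221.0
TFR = 5 × 221.0 / 1000 = 1.105
GRR = 0.487 × 1.105 = 0.53814

0.54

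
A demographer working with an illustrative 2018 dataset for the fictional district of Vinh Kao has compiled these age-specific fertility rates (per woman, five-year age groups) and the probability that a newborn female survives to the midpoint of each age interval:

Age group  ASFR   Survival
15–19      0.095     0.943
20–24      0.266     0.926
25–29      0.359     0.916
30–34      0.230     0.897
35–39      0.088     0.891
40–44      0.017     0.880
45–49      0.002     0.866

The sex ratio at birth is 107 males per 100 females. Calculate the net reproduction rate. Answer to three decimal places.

Proportion female at birth = 100 / (100 + 107) = 0.48309.
Each age group contributes 5 × ASFR × survival:
  15–19: 5 × 0.095 × 0.943 = 0.44793
  20–24: 5 × 0.266 × 0.926 = 1.23158
  25–29: 5 × 0.359 × 0.916 = 1.64422
  30–34: 5 × 0.230 × 0.897 = 1.03155
  35–39: 5 × 0.088 × 0.891 = 0.39204
  40–44: 5 × 0.017 × 0.880 = 0.07480
  45–49: 5 × 0.002 × 0.866 = 0.00866
Sum = 4.83078
NRR = 0.48309 × 4.83078 = 2.33370
An NRR exceeding 1 indicates intrinsic growth under these rates.

2.334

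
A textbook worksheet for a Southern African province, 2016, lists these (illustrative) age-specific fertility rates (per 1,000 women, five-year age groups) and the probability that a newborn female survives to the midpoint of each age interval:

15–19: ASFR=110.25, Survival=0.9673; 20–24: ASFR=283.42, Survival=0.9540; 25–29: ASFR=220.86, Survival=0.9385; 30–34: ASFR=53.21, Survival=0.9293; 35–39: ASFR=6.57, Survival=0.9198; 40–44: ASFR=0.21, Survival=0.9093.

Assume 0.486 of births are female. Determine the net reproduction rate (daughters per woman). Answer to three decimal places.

1.555

Proportion female at birth = 0.486.
Weighting each age-specific rate by interval width and survival:
  15–19: 5 × 110.25/1000 × 0.9673 = 0.53322
  20–24: 5 × 283.42/1000 × 0.9540 = 1.35191
  25–29: 5 × 220.86/1000 × 0.9385 = 1.03639
  30–34: 5 × 53.21/1000 × 0.9293 = 0.24724
  35–39: 5 × 6.57/1000 × 0.9198 = 0.03022
  40–44: 5 × 0.21/1000 × 0.9093 = 0.00095
Sum = 3.19993
NRR = 0.486 × 3.19993 = 1.55517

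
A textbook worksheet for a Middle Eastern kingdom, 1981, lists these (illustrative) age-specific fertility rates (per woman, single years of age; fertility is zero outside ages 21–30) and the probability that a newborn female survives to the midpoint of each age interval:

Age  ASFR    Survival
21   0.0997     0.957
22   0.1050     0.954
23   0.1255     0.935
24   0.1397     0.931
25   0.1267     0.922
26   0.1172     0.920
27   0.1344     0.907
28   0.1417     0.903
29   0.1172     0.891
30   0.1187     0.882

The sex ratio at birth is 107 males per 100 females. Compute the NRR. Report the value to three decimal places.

0.544

Proportion female at birth = 100 / (100 + 107) = 0.48309.
Per-age-group product (1 × ASFR × survival probability):
  21: 1 × 0.0997 × 0.957 = 0.09541
  22: 1 × 0.1050 × 0.954 = 0.10017
  23: 1 × 0.1255 × 0.935 = 0.11734
  24: 1 × 0.1397 × 0.931 = 0.13006
  25: 1 × 0.1267 × 0.922 = 0.11682
  26: 1 × 0.1172 × 0.920 = 0.10782
  27: 1 × 0.1344 × 0.907 = 0.12190
  28: 1 × 0.1417 × 0.903 = 0.12796
  29: 1 × 0.1172 × 0.891 = 0.10443
  30: 1 × 0.1187 × 0.882 = 0.10469
Sum = 1.12660
NRR = 0.48309 × 1.12660 = 0.54425
With NRR below 1 the population is below replacement fertility.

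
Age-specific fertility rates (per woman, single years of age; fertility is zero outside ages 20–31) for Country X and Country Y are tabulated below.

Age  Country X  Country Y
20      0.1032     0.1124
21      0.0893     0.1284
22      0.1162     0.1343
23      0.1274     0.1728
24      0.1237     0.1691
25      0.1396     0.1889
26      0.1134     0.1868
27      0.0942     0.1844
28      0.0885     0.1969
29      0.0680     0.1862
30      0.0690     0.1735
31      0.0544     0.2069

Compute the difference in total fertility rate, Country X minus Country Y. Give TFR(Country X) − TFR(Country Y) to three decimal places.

Country X:
  Sum of ASFRs = 0.1032 + 0.0893 + 0.1162 + 0.1274 + 0.1237 + 0.1396 + 0.1134 + 0.0942 + 0.0885 + 0.0680 + 0.0690 + 0.0544 = 1.1869
  TFR = 1.1869
Country Y:
  Sum of ASFRs = 0.1124 + 0.1284 + 0.1343 + 0.1728 + 0.1691 + 0.1889 + 0.1868 + 0.1844 + 0.1969 + 0.1862 + 0.1735 + 0.2069 = 2.0406
  TFR = 2.0406
Difference = 1.1869 − 2.0406 = -0.8537

-0.854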